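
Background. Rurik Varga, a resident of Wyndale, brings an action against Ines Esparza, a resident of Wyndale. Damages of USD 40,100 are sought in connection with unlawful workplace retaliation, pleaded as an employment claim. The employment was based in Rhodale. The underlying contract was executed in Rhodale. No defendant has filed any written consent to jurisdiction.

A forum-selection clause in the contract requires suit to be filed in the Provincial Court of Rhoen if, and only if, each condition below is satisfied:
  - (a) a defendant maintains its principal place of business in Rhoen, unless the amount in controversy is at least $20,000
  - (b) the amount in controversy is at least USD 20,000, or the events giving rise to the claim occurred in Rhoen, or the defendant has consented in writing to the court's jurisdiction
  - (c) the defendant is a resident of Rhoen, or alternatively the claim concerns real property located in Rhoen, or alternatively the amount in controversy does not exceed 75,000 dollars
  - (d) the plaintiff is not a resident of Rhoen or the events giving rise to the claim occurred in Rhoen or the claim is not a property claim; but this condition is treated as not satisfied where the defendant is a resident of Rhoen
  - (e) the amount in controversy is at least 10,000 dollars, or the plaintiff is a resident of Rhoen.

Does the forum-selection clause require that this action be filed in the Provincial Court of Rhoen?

The Provincial Court of Rhoen:
  (a) No defendant is a corporation. The proviso rescues it, though: the amount in controversy is $40,100, which meets the $20,000 floor. Satisfied.
  (b) The amount in controversy is USD 40,100, which meets the USD 20,000 floor — that alternative is enough. Condition met.
  (c) The amount in controversy is $40,100, within the $75,000 ceiling — that alternative is enough. Met.
  (d) The plaintiff resides in Wyndale, which is not Rhoen, which satisfies one of the alternatives. The exception is not triggered, since the defendant resides in Wyndale, not Rhoen. Satisfied.
  (e) The amount in controversy is 40,100 dollars, which meets the $10,000 floor, so one alternative holds. Condition met.
  → The clause applies.

Yes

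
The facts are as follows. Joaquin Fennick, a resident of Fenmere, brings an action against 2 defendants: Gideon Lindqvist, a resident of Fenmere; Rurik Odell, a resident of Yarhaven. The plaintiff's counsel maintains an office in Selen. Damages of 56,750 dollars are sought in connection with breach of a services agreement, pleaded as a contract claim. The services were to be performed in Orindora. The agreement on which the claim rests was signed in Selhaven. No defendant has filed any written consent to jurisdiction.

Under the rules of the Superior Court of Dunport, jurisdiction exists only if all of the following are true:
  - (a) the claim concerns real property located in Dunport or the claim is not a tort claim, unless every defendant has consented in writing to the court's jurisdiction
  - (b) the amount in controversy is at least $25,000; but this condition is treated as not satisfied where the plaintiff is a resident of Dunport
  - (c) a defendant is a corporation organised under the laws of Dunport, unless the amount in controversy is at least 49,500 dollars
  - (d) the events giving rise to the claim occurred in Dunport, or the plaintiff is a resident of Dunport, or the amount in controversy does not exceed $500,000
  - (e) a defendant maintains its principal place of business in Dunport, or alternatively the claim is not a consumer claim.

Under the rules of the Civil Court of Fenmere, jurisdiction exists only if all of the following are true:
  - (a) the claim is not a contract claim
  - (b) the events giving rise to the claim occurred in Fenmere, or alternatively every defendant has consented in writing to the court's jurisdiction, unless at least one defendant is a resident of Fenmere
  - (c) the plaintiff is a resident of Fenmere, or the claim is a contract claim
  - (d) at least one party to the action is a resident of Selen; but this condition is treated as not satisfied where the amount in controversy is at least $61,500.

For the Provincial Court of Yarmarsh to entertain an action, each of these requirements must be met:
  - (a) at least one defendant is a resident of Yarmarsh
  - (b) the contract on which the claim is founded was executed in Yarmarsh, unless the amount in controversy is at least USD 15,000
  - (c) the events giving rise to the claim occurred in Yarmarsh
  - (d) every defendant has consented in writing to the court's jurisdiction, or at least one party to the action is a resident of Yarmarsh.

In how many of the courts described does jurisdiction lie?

1

The Superior Court of Dunport:
  (a) The claim is a contract claim, not a tort claim, so this disjunct is met. Satisfied.
  (b) The amount in controversy is $56,750, which meets the USD 25,000 floor. The exception is not triggered, since the plaintiff resides in Fenmere, not Dunport. Met.
  (c) No defendant is a corporation. The proviso rescues it, though: the amount in controversy is USD 56,750, which meets the 49,500 dollars floor. Condition met.
  (d) The amount in controversy is USD 56,750, within the $500,000 ceiling, so one alternative holds. Condition met.
  (e) The claim is a contract claim, not a consumer claim — that alternative is enough. Satisfied.
  → Jurisdiction lies.
The Civil Court of Fenmere:
  (a) The claim is a contract claim. Fails.
  (b) The operative events occurred in Orindora, not Fenmere; no such written consent has been filed — every alternative fails. But Gideon Lindqvist resides in Fenmere, and the 'unless' clause therefore excuses the requirement. Condition met.
  (c) The plaintiff resides in Fenmere — that alternative is enough. Met.
  (d) No party resides in Selen. Condition not met.
  → No jurisdiction.
The Provincial Court of Yarmarsh:
  (a) No defendant resides in Yarmarsh (they reside in Fenmere, Yarhaven). Condition not met.
  (b) The contract was executed in Selhaven, not Yarmarsh. The proviso rescues it, though: the amount in controversy is USD 56,750, which meets the 15,000 dollars floor. Met.
  (c) The operative events occurred in Orindora, not Yarmarsh. Condition not met.
  (d) No such written consent has been filed; no party resides in Yarmarsh — no alternative holds. Fails.
  → No jurisdiction.
Courts with jurisdiction: the Superior Court of Dunport — 1 in total.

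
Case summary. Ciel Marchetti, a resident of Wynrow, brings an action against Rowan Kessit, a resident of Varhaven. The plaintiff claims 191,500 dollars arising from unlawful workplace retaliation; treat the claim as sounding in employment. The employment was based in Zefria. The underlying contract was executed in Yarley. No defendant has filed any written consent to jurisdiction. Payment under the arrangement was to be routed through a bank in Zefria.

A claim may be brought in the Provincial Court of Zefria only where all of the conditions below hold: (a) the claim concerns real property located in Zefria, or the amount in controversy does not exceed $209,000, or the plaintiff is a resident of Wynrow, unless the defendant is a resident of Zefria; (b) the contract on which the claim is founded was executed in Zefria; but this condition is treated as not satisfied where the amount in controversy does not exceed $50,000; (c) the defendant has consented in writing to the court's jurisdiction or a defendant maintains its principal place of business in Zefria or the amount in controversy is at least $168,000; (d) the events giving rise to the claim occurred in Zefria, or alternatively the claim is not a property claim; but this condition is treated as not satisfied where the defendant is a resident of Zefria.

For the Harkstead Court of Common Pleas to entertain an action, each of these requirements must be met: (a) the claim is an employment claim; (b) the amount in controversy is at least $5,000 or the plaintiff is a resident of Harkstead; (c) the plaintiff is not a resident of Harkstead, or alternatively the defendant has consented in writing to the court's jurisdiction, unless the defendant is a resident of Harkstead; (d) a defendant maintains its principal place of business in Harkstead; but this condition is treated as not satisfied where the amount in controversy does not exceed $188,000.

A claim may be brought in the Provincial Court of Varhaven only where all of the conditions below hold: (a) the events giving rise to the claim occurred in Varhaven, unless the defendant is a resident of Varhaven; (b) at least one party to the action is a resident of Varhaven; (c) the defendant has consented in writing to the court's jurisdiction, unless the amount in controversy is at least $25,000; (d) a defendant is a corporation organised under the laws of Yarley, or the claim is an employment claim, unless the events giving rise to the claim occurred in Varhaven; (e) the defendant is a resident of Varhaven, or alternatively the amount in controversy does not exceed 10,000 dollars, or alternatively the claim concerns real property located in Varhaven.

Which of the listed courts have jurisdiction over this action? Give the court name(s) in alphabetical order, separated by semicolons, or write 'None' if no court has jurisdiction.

The Provincial Court of Zefria:
  (a) The amount in controversy is 191,500 dollars, within the 209,000 dollars ceiling, which satisfies one of the alternatives. Satisfied.
  (b) The contract was executed in Yarley, not Zefria. Condition not met.
  (c) The amount in controversy is $191,500, which meets the USD 168,000 floor, so one alternative holds. Satisfied.
  (d) The operative events occurred in Zefria, so this disjunct is met. The carve-out does not apply: the defendant resides in Varhaven, not Zefria. Met.
  → No jurisdiction.
The Harkstead Court of Common Pleas:
  (a) The claim is an employment claim. Satisfied.
  (b) The amount in controversy is USD 191,500, which meets the USD 5,000 floor, so one alternative holds. Met.
  (c) The plaintiff resides in Wynrow, which is not Harkstead — that alternative is enough. Satisfied.
  (d) No defendant is a corporation. Not satisfied.
  → At least one condition fails; no jurisdiction.
The Provincial Court of Varhaven:
  (a) The operative events occurred in Zefria, not Varhaven. However, the defendant resides in Varhaven, so the 'unless' proviso supplies this condition. Condition met.
  (b) Rowan Kessit resides in Varhaven. Condition met.
  (c) No such written consent has been filed. However, the amount in controversy is 191,500 dollars, which meets the USD 25,000 floor, so the 'unless' proviso supplies this condition. Satisfied.
  (d) The claim is an employment claim — that alternative is enough. Met.
  (e) The defendant resides in Varhaven, which satisfies one of the alternatives. Met.
  → Every requirement is satisfied — jurisdiction.

the Provincial Court of Varhaven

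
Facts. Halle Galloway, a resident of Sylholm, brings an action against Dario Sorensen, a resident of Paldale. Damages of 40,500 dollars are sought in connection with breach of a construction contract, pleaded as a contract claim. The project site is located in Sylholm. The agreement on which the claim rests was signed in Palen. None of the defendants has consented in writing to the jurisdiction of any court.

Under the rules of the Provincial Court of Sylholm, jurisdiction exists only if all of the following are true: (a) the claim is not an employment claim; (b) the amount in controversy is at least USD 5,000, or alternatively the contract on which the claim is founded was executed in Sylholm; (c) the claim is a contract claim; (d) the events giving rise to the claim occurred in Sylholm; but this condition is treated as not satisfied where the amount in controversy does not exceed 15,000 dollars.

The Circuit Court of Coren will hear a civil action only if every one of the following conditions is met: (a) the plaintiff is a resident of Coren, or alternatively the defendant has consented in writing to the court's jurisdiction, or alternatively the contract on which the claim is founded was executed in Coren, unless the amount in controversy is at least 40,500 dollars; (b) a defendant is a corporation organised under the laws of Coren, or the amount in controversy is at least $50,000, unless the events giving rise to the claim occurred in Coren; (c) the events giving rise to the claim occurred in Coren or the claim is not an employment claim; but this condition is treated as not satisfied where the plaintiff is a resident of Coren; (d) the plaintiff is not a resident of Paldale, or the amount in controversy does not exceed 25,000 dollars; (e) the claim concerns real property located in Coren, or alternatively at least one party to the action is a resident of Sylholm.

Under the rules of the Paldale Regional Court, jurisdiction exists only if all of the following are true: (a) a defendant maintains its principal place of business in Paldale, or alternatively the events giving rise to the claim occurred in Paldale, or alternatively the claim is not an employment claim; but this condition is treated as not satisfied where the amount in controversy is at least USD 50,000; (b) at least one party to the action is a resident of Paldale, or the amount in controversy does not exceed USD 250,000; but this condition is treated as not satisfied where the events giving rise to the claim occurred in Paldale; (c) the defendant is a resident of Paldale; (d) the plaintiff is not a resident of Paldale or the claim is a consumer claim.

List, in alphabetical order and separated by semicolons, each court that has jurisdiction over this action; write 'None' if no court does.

The Provincial Court of Sylholm:
  (a) The claim is a contract claim, not an employment claim. Satisfied.
  (b) The amount in controversy is $40,500, which meets the 5,000 dollars floor, so this disjunct is met. Condition met.
  (c) The claim is a contract claim. Condition met.
  (d) The operative events occurred in Sylholm. The carve-out does not apply: the amount in controversy is USD 40,500, above the $15,000 ceiling. Condition met.
  → Jurisdiction lies.
The Circuit Court of Coren:
  (a) The plaintiff resides in Sylholm, not Coren; no such written consent has been filed; the contract was executed in Palen, not Coren — none of the alternatives is met. The proviso rescues it, though: the amount in controversy is 40,500 dollars, which meets the $40,500 floor. Satisfied.
  (b) No defendant is a corporation; the amount in controversy is $40,500, below the 50,000 dollars floor — no alternative holds. The proviso offers no rescue either, since the operative events occurred in Sylholm, not Coren. Fails.
  (c) The claim is a contract claim, not an employment claim, which satisfies one of the alternatives. The carve-out does not apply: the plaintiff resides in Sylholm, not Coren. Condition met.
  (d) The plaintiff resides in Sylholm, which is not Paldale — that alternative is enough. Met.
  (e) Halle Galloway resides in Sylholm, so one alternative holds. Condition met.
  → No jurisdiction.
The Paldale Regional Court:
  (a) The claim is a contract claim, not an employment claim — that alternative is enough. The carve-out does not apply: the amount in controversy is USD 40,500, below the 50,000 dollars floor. Satisfied.
  (b) Dario Sorensen resides in Paldale, so this disjunct is met. The exception is not triggered, since the operative events occurred in Sylholm, not Paldale. Condition met.
  (c) The defendant resides in Paldale. Satisfied.
  (d) The plaintiff resides in Sylholm, which is not Paldale, which satisfies one of the alternatives. Satisfied.
  → The court has jurisdiction.

the Paldale Regional Court; the Provincial Court of Sylholm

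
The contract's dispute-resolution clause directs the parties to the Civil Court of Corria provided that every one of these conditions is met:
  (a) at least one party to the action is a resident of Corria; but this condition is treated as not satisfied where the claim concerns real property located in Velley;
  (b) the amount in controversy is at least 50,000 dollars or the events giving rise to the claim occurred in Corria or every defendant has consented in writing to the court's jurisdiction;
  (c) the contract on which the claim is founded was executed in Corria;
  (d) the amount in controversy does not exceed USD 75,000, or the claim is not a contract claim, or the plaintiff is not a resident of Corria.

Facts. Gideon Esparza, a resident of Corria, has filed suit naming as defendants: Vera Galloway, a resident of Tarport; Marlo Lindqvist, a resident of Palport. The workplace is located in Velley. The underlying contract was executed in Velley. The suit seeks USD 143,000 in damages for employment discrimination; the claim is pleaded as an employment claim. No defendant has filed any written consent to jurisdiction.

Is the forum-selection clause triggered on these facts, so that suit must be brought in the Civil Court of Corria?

The Civil Court of Corria:
  (a) Gideon Esparza resides in Corria. The exception is not triggered, since the claim does not concern real property. Condition met.
  (b) The amount in controversy is 143,000 dollars, which meets the $50,000 floor, so this disjunct is met. Condition met.
  (c) The contract was executed in Velley, not Corria. Not satisfied.
  (d) The claim is an employment claim, not a contract claim — that alternative is enough. Met.
  → The clause does not apply.

No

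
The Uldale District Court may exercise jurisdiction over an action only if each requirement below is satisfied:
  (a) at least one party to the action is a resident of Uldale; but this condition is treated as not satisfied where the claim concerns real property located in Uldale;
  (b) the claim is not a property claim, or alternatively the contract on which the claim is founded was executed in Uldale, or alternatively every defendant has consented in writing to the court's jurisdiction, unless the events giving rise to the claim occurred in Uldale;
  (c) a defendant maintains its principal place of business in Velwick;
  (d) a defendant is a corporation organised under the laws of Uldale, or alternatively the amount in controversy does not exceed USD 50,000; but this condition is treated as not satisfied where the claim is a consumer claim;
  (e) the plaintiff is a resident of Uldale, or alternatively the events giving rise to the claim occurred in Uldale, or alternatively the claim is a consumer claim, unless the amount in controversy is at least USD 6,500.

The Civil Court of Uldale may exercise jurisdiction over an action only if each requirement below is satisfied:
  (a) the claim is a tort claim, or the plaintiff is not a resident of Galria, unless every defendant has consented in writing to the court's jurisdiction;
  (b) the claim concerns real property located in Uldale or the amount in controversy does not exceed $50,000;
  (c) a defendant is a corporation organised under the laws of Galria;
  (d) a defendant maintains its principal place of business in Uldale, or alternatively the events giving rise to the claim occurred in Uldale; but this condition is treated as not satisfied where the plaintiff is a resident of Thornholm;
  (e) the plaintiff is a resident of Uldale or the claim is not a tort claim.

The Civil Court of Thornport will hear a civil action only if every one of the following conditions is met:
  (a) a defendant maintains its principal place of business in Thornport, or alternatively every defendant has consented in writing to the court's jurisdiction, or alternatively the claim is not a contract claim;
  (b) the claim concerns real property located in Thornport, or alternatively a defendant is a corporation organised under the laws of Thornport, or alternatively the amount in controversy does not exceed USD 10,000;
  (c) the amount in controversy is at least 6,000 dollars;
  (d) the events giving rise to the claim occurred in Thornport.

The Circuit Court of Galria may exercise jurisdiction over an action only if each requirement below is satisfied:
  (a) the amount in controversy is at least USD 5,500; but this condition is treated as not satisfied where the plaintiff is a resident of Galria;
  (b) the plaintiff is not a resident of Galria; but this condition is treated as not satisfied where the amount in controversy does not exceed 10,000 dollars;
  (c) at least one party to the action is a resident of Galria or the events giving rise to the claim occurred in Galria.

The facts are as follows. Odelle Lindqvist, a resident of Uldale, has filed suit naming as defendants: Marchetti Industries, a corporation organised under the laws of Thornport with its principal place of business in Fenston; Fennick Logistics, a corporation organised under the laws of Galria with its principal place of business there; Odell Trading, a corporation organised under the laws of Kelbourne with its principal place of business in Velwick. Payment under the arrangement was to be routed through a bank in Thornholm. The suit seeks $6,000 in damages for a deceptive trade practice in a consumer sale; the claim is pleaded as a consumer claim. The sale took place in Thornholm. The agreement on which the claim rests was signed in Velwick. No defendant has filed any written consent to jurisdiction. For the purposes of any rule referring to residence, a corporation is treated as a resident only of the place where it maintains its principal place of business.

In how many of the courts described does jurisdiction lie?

The Uldale District Court:
  (a) Odelle Lindqvist resides in Uldale. The exception is not triggered, since the claim does not concern real property. Satisfied.
  (b) The claim is a consumer claim, not a property claim, so this disjunct is met. Met.
  (c) Odell Trading has its principal place of business in Velwick. Satisfied.
  (d) The amount in controversy is 6,000 dollars, within the USD 50,000 ceiling, which satisfies one of the alternatives. But the carve-out bites: the claim is a consumer claim. Not satisfied.
  (e) The plaintiff resides in Uldale, which satisfies one of the alternatives. Condition met.
  → The court lacks jurisdiction.
The Civil Court of Uldale:
  (a) The plaintiff resides in Uldale, which is not Galria, so one alternative holds. Met.
  (b) The amount in controversy is $6,000, within the $50,000 ceiling, so one alternative holds. Condition met.
  (c) Fennick Logistics is organised under the laws of Galria. Condition met.
  (d) The corporate defendant(s) have their principal place of business in Fenston, Galria, Velwick, not Uldale; the operative events occurred in Thornholm, not Uldale — every alternative fails. Not satisfied.
  (e) The plaintiff resides in Uldale, so one alternative holds. Satisfied.
  → The court lacks jurisdiction.
The Civil Court of Thornport:
  (a) The claim is a consumer claim, not a contract claim, so one alternative holds. Met.
  (b) Marchetti Industries is organised under the laws of Thornport, so this disjunct is met. Met.
  (c) The amount in controversy is $6,000, which meets the $6,000 floor. Satisfied.
  (d) The operative events occurred in Thornholm, not Thornport. Not satisfied.
  → No jurisdiction.
The Circuit Court of Galria:
  (a) The amount in controversy is USD 6,000, which meets the USD 5,500 floor. And the carve-out is inapplicable — the plaintiff resides in Uldale, not Galria. Satisfied.
  (b) The plaintiff resides in Uldale, which is not Galria. But the carve-out bites: the amount in controversy is 6,000 dollars, within the $10,000 ceiling. Not met.
  (c) Fennick Logistics resides in Galria — that alternative is enough. Met.
  → At least one condition fails; no jurisdiction.
No court satisfies all of its conditions.

0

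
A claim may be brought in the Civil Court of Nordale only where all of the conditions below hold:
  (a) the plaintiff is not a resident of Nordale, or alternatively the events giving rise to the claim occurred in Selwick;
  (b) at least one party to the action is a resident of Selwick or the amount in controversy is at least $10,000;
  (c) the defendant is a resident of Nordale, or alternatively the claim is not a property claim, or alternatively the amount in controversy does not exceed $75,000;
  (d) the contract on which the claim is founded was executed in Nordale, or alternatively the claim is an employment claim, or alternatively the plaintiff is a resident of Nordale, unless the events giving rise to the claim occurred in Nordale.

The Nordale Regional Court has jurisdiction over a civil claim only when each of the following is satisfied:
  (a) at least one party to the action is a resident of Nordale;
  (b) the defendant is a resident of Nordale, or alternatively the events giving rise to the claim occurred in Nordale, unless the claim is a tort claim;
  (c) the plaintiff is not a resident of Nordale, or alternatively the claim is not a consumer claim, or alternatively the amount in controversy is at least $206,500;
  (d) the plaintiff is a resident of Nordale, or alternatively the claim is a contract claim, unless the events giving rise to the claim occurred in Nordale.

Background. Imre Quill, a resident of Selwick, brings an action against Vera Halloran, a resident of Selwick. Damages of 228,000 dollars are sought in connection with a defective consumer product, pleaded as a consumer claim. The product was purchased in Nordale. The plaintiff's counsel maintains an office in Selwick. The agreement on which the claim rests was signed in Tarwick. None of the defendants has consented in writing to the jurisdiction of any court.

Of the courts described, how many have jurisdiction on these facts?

The Civil Court of Nordale:
  (a) The plaintiff resides in Selwick, which is not Nordale — that alternative is enough. Met.
  (b) Imre Quill resides in Selwick, so one alternative holds. Met.
  (c) The claim is a consumer claim, not a property claim, so one alternative holds. Met.
  (d) The contract was executed in Tarwick, not Nordale; the claim is a consumer claim, not an employment claim; the plaintiff resides in Selwick, not Nordale — no alternative holds. The proviso rescues it, though: the operative events occurred in Nordale. Met.
  → Every requirement is satisfied — jurisdiction.
The Nordale Regional Court:
  (a) No party resides in Nordale. Not met.
  (b) The operative events occurred in Nordale, so this disjunct is met. Condition met.
  (c) The plaintiff resides in Selwick, which is not Nordale, so one alternative holds. Met.
  (d) The plaintiff resides in Selwick, not Nordale; the claim is a consumer claim, not a contract claim — none of the alternatives is met. However, the operative events occurred in Nordale, so the 'unless' proviso supplies this condition. Satisfied.
  → At least one condition fails; no jurisdiction.
Courts with jurisdiction: the Civil Court of Nordale — 1 in total.

1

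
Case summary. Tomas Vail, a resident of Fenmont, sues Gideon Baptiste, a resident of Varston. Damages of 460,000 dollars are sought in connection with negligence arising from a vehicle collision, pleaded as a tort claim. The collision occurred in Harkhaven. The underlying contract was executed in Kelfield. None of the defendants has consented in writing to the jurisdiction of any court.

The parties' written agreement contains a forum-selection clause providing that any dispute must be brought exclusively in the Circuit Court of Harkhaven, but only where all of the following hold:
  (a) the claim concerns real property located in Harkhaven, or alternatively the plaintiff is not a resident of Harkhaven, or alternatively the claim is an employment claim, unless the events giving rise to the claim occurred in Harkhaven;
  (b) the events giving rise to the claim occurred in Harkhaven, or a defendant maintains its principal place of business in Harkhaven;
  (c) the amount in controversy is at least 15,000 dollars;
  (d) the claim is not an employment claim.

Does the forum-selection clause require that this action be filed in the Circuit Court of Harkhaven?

Yes

The Circuit Court of Harkhaven:
  (a) The plaintiff resides in Fenmont, which is not Harkhaven, so this disjunct is met. Met.
  (b) The operative events occurred in Harkhaven — that alternative is enough. Met.
  (c) The amount in controversy is USD 460,000, which meets the USD 15,000 floor. Condition met.
  (d) The claim is a tort claim, not an employment claim. Satisfied.
  → Forum clause is triggered.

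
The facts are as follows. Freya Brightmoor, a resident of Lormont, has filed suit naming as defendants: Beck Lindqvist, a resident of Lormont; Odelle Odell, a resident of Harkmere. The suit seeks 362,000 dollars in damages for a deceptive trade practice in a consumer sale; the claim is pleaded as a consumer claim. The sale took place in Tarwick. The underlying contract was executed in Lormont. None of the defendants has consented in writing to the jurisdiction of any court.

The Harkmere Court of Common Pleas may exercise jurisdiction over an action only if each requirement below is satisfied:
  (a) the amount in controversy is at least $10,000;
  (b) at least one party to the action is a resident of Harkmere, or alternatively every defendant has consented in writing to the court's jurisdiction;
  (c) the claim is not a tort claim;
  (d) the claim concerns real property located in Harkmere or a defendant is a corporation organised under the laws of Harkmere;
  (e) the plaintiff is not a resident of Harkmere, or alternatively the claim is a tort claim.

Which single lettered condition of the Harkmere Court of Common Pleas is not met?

(d)

The Harkmere Court of Common Pleas:
  (a) The amount in controversy is USD 362,000, which meets the 10,000 dollars floor. Condition met.
  (b) Odelle Odell resides in Harkmere, which satisfies one of the alternatives. Met.
  (c) The claim is a consumer claim, not a tort claim. Met.
  (d) The claim does not concern real property; no defendant is a corporation — none of the alternatives is met. Not satisfied.
  (e) The plaintiff resides in Lormont, which is not Harkmere, so one alternative holds. Condition met.
Only condition (d) fails.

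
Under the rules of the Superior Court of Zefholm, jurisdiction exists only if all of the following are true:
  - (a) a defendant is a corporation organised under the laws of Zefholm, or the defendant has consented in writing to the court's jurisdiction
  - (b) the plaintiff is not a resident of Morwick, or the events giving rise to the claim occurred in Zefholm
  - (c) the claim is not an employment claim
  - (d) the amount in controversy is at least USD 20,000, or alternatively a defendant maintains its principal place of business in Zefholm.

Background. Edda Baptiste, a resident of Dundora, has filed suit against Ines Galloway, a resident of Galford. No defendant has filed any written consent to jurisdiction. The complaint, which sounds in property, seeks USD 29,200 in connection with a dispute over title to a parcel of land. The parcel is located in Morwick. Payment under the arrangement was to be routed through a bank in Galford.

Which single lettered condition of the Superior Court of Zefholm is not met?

(a)

The Superior Court of Zefholm:
  (a) No defendant is a corporation; no such written consent has been filed — no alternative holds. Not met.
  (b) The plaintiff resides in Dundora, which is not Morwick, so this disjunct is met. Condition met.
  (c) The claim is a property claim, not an employment claim. Condition met.
  (d) The amount in controversy is 29,200 dollars, which meets the USD 20,000 floor — that alternative is enough. Met.
Only condition (a) fails.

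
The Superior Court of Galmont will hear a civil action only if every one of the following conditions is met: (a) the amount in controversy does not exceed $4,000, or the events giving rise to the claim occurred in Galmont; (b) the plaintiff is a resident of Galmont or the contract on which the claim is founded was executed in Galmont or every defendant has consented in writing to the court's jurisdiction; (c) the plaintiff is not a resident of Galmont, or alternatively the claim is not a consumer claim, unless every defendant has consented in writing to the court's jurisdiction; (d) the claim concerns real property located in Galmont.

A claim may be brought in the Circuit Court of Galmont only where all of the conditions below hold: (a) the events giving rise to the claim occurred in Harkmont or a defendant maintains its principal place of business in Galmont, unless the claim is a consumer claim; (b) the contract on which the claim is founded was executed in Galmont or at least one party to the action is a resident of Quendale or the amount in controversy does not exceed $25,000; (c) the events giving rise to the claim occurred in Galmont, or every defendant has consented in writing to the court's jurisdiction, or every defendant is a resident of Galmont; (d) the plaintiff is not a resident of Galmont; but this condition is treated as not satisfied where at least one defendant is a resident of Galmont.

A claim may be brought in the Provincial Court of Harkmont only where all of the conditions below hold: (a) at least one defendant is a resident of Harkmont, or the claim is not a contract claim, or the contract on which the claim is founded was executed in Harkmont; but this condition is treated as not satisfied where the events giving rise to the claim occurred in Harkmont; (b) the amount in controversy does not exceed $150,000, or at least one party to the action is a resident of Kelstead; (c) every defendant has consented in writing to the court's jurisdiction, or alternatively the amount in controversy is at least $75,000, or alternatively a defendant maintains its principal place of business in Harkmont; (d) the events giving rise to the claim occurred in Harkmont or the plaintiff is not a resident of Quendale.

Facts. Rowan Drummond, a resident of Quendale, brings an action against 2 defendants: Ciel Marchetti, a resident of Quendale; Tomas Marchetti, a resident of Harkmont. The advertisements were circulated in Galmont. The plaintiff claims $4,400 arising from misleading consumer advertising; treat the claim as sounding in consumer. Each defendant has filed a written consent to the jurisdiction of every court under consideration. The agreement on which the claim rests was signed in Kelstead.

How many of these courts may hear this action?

The Superior Court of Galmont:
  (a) The operative events occurred in Galmont, which satisfies one of the alternatives. Condition met.
  (b) Every defendant has filed written consent, so this disjunct is met. Satisfied.
  (c) The plaintiff resides in Quendale, which is not Galmont, so this disjunct is met. Condition met.
  (d) The claim does not concern real property. Condition not met.
  → At least one condition fails; no jurisdiction.
The Circuit Court of Galmont:
  (a) The operative events occurred in Galmont, not Harkmont; no defendant is a corporation — every alternative fails. But the claim is a consumer claim, and the 'unless' clause therefore excuses the requirement. Met.
  (b) Rowan Drummond resides in Quendale, so one alternative holds. Met.
  (c) The operative events occurred in Galmont, so this disjunct is met. Satisfied.
  (d) The plaintiff resides in Quendale, which is not Galmont. The exception is not triggered, since no defendant resides in Galmont (they reside in Quendale, Harkmont). Condition met.
  → Jurisdiction lies.
The Provincial Court of Harkmont:
  (a) Tomas Marchetti resides in Harkmont — that alternative is enough. The carve-out does not apply: the operative events occurred in Galmont, not Harkmont. Satisfied.
  (b) The amount in controversy is $4,400, within the 150,000 dollars ceiling, which satisfies one of the alternatives. Met.
  (c) Every defendant has filed written consent, so this disjunct is met. Condition met.
  (d) The operative events occurred in Galmont, not Harkmont; the plaintiff resides in Quendale — no alternative holds. Not met.
  → Not every requirement is met — no jurisdiction.
Courts with jurisdiction: the Circuit Court of Galmont — 1 in total.

1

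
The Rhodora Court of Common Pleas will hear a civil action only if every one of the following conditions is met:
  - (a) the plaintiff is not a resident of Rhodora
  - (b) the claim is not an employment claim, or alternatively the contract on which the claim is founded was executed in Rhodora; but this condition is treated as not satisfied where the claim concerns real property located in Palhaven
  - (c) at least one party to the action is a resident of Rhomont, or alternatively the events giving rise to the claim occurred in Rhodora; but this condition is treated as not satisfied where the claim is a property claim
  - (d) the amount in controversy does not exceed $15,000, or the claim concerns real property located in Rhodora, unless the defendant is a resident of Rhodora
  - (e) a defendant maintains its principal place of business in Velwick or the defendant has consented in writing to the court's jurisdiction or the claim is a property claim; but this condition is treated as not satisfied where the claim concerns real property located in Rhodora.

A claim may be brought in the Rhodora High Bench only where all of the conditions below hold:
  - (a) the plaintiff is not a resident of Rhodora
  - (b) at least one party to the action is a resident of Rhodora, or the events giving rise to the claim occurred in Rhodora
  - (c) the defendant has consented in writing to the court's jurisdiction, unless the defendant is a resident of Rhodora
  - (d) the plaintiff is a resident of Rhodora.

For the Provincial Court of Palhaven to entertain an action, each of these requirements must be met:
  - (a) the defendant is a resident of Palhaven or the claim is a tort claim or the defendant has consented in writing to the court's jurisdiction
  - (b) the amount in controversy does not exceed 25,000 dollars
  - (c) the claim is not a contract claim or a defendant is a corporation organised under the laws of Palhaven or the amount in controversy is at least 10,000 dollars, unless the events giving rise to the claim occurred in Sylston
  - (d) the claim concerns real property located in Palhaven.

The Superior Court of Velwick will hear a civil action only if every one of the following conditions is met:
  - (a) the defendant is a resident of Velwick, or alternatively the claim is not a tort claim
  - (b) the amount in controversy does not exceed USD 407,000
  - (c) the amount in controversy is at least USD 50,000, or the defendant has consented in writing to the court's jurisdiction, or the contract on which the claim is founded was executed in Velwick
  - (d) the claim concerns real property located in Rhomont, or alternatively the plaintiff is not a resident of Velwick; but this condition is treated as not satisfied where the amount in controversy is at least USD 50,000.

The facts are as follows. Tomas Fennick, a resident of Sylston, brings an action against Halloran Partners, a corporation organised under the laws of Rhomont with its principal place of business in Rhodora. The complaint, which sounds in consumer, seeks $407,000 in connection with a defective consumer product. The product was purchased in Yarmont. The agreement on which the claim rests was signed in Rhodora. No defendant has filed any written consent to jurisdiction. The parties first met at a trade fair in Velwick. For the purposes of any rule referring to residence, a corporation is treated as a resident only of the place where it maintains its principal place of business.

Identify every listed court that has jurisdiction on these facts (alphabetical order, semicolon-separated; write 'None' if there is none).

The Rhodora Court of Common Pleas:
  (a) The plaintiff resides in Sylston, which is not Rhodora. Satisfied.
  (b) The claim is a consumer claim, not an employment claim, which satisfies one of the alternatives. The carve-out does not apply: the claim does not concern real property. Condition met.
  (c) No party resides in Rhomont; the operative events occurred in Yarmont, not Rhodora — none of the alternatives is met. Not met.
  (d) The amount in controversy is USD 407,000, above the USD 15,000 ceiling; the claim does not concern real property — no alternative holds. But the defendant resides in Rhodora, and the 'unless' clause therefore excuses the requirement. Satisfied.
  (e) The corporate defendant(s) have their principal place of business in Rhodora, not Velwick; no such written consent has been filed; the claim is a consumer claim, not a property claim — every alternative fails. Not met.
  → At least one condition fails; no jurisdiction.
The Rhodora High Bench:
  (a) The plaintiff resides in Sylston, which is not Rhodora. Satisfied.
  (b) Halloran Partners resides in Rhodora, which satisfies one of the alternatives. Met.
  (c) No such written consent has been filed. However, the defendant resides in Rhodora, so the 'unless' proviso supplies this condition. Met.
  (d) The plaintiff resides in Sylston, not Rhodora. Fails.
  → No jurisdiction.
The Provincial Court of Palhaven:
  (a) The defendant resides in Rhodora, not Palhaven; the claim is a consumer claim, not a tort claim; no such written consent has been filed — no alternative holds. Fails.
  (b) The amount in controversy is USD 407,000, above the USD 25,000 ceiling. Not satisfied.
  (c) The claim is a consumer claim, not a contract claim — that alternative is enough. Met.
  (d) The claim does not concern real property. Not met.
  → Not every requirement is met — no jurisdiction.
The Superior Court of Velwick:
  (a) The claim is a consumer claim, not a tort claim, so this disjunct is met. Met.
  (b) The amount in controversy is $407,000, within the $407,000 ceiling. Satisfied.
  (c) The amount in controversy is USD 407,000, which meets the USD 50,000 floor — that alternative is enough. Condition met.
  (d) The plaintiff resides in Sylston, which is not Velwick, which satisfies one of the alternatives. However, the amount in controversy is USD 407,000, which meets the 50,000 dollars floor, which falls within the stated exception and so defeats the condition. Fails.
  → No jurisdiction.

None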